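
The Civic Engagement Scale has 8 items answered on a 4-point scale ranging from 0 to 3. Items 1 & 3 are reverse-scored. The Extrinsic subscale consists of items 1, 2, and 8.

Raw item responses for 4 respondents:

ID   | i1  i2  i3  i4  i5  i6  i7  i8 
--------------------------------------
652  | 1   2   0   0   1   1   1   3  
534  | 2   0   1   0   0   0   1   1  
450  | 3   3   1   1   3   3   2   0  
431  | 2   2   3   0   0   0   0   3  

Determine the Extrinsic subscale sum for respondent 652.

7

Respondent 652 raw: 1, 2, 0, 0, 1, 1, 1, 3.
Extrinsic items: 1, 2, 8.
Reverse-coded (reverse-coded value = 3 − response):
  item 1: 3 − 1 = 2
  item 2: 2
  item 8: 3
Sum = 2 + 2 + 3 = 7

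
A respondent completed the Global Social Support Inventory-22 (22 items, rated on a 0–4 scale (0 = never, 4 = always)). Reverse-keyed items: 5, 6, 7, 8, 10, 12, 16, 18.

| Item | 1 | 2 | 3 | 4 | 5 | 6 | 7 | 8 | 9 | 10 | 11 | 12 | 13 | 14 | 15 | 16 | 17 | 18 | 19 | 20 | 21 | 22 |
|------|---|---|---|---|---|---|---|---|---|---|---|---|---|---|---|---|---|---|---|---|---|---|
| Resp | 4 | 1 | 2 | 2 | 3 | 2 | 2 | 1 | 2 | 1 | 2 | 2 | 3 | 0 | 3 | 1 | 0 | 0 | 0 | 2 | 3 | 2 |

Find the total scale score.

Reversing items 5, 6, 7, 8, 10, 12, 16, and 18 with 4 − raw:
Total = 4 + 1 + 2 + 2 + (4−3) + (4−2) + (4−2) + (4−1) + 2 + (4−1) + 2 + (4−2) + 3 + 0 + 3 + (4−1) + 0 + (4−0) + 0 + 2 + 3 + 2
      = 4 + 1 + 2 + 2 + 1 + 2 + 2 + 3 + 2 + 3 + 2 + 2 + 3 + 0 + 3 + 3 + 0 + 4 + 0 + 2 + 3 + 2 = 46

46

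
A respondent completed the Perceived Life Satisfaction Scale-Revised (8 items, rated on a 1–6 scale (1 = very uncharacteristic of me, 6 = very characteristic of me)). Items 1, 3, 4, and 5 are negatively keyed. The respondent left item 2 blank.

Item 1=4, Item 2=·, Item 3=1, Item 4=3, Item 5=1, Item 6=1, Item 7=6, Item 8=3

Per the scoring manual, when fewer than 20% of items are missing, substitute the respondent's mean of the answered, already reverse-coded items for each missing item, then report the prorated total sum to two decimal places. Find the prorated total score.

33.14

Reverse-coded (reverse-coded value = 7 − response):
  item 1: 7 − 4 = 3
  item 3: 7 − 1 = 6
  item 4: 7 − 3 = 4
  item 5: 7 − 1 = 6
Completed scored items (7 of 8): 3, 6, 4, 6, 1, 6, 3; sum = 29.
Person mean = 29 / 7 ≈ 4.1429
Prorated total = (29 / 7) × 8 = 33.14 (to 2 dp)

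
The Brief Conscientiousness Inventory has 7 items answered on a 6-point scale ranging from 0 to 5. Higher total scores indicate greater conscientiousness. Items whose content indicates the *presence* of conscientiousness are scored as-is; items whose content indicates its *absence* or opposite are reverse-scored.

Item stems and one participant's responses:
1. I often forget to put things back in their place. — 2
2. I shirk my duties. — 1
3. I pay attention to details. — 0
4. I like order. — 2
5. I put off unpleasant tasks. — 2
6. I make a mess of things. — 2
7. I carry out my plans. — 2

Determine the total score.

Items 1, 2, 5, 6 describe the absence/opposite of conscientiousness → reverse-score.
reverse-coded value = 5 − response.
  item 1: 5 − 2 = 3
  item 2: 5 − 1 = 4
  item 3: 0
  item 4: 2
  item 5: 5 − 2 = 3
  item 6: 5 − 2 = 3
  item 7: 2
Total = 3 + 4 + 0 + 2 + 3 + 3 + 2 = 17

17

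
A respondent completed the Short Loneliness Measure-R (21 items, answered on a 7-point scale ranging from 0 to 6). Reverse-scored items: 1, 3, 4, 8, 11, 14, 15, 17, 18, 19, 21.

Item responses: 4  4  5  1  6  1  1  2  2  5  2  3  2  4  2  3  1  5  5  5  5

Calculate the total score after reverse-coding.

62

Reverse-coded items (reversed = (0+6) − raw = 6 − raw):
  item 1: 6 − 4 = 2
  item 3: 6 − 5 = 1
  item 4: 6 − 1 = 5
  item 8: 6 − 2 = 4
  item 11: 6 − 2 = 4
  item 14: 6 − 4 = 2
  item 15: 6 − 2 = 4
  item 17: 6 − 1 = 5
  item 18: 6 − 5 = 1
  item 19: 6 − 5 = 1
  item 21: 6 − 5 = 1
Scored items: 2, 4, 1, 5, 6, 1, 1, 4, 2, 5, 4, 3, 2, 2, 4, 3, 5, 1, 1, 5, 1
Total = 2 + 4 + 1 + 5 + 6 + 1 + 1 + 4 + 2 + 5 + 4 + 3 + 2 + 2 + 4 + 3 + 5 + 1 + 1 + 5 + 1 = 62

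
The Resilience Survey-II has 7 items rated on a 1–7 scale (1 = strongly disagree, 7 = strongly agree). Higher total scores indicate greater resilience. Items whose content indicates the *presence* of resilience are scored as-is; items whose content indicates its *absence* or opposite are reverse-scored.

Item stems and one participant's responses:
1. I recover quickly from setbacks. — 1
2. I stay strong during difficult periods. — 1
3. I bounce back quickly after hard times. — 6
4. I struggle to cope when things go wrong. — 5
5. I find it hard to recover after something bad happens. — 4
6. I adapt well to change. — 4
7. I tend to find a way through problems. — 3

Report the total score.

22

Items 4, 5 describe the absence/opposite of resilience → reverse-score.
on a 1–7 scale, reversed = 8 − raw.
  item 1: 1
  item 2: 1
  item 3: 6
  item 4: 8 − 5 = 3
  item 5: 8 − 4 = 4
  item 6: 4
  item 7: 3
Total = 1 + 1 + 6 + 3 + 4 + 4 + 3 = 22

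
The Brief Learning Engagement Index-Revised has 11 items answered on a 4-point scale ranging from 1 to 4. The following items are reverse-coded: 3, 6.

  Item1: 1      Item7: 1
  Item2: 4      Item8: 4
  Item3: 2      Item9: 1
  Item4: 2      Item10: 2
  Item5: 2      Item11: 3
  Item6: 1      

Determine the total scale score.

27

Reverse-coded items use 5 − raw:
  item 3: 5 − 2 = 3
  item 6: 5 − 1 = 4
Scored items: 1, 4, 3, 2, 2, 4, 1, 4, 1, 2, 3
Total = 1 + 4 + 3 + 2 + 2 + 4 + 1 + 4 + 1 + 2 + 3 = 27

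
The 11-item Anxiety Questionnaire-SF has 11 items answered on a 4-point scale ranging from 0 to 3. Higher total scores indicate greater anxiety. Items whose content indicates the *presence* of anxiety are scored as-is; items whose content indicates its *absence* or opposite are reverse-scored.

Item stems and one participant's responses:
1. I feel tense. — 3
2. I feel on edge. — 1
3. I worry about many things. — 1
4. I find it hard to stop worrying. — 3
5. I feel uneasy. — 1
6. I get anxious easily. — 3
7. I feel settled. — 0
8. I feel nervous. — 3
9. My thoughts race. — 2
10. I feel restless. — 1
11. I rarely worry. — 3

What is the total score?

21

Items 7, 11 describe the absence/opposite of anxiety → reverse-score.
reversed = (0+3) − raw = 3 − raw.
  item 1: 3
  item 2: 1
  item 3: 1
  item 4: 3
  item 5: 1
  item 6: 3
  item 7: 3 − 0 = 3
  item 8: 3
  item 9: 2
  item 10: 1
  item 11: 3 − 3 = 0
Total = 3 + 1 + 1 + 3 + 1 + 3 + 3 + 3 + 2 + 1 + 0 = 21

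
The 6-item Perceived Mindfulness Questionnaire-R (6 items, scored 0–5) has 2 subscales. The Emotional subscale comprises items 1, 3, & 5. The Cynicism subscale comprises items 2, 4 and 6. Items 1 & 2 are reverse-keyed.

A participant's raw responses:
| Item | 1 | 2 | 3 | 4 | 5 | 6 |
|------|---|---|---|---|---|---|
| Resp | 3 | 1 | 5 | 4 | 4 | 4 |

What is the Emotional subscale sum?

Emotional items: 1, 3, 5.
Of these, item 1 is reverse-keyed; reverse-coded value = 5 − response.
  item 1: 5 − 3 = 2
  item 3: 5
  item 5: 4
Sum = 2 + 5 + 4 = 11

11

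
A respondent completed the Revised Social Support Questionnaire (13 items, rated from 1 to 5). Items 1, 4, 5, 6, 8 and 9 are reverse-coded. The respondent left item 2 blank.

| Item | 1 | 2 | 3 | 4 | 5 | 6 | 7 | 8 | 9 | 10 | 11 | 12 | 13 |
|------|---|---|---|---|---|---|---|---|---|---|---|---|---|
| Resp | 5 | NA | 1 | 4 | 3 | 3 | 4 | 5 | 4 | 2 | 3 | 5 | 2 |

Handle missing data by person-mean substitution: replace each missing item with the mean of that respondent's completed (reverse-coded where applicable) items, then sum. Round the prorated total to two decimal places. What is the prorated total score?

Reverse-coded (reversed = (1+5) − raw = 6 − raw):
  item 1: 6 − 5 = 1
  item 4: 6 − 4 = 2
  item 5: 6 − 3 = 3
  item 6: 6 − 3 = 3
  item 8: 6 − 5 = 1
  item 9: 6 − 4 = 2
Completed scored items (12 of 13): 1, 1, 2, 3, 3, 4, 1, 2, 2, 3, 5, 2; sum = 29.
Person mean = 29 / 12 ≈ 2.4167
Prorated total = (29 / 12) × 13 = 31.42 (to 2 dp)

31.42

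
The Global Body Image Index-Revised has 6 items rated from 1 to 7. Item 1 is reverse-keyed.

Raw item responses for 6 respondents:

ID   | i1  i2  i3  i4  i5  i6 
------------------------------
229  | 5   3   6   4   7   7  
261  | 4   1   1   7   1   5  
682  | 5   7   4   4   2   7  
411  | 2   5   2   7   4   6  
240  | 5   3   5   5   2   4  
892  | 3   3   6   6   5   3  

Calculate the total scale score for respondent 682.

Respondent 682 raw: 5, 7, 4, 4, 2, 7.
Reverse-coded (reverse-coded value = 8 − response):
  item 1: 8 − 5 = 3
  item 2: 7
  item 3: 4
  item 4: 4
  item 5: 2
  item 6: 7
Sum = 3 + 7 + 4 + 4 + 2 + 7 = 27

27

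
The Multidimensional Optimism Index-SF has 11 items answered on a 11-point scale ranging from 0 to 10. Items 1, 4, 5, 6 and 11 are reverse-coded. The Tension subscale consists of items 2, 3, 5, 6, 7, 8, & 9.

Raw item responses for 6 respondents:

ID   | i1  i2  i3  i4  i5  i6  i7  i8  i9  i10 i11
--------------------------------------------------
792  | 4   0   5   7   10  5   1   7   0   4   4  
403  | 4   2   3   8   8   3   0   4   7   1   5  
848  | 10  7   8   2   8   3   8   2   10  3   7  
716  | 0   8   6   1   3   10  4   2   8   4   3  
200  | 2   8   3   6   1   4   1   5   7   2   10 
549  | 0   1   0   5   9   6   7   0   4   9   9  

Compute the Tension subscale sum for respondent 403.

Respondent 403 raw: 4, 2, 3, 8, 8, 3, 0, 4, 7, 1, 5.
Tension items: 2, 3, 5, 6, 7, 8, 9.
Reverse-coded (on a 0–10 scale, reversed = 10 − raw):
  item 2: 2
  item 3: 3
  item 5: 10 − 8 = 2
  item 6: 10 − 3 = 7
  item 7: 0
  item 8: 4
  item 9: 7
Sum = 2 + 3 + 2 + 7 + 0 + 4 + 7 = 25

25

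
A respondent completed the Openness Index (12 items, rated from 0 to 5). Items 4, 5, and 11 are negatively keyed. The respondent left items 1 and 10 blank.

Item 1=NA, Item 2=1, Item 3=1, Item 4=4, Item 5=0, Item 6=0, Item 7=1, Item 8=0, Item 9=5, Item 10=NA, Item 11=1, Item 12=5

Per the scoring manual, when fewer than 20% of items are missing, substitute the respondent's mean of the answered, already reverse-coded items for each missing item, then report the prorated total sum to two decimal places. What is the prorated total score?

27.60

Reverse-coded (reversed = (0+5) − raw = 5 − raw):
  item 4: 5 − 4 = 1
  item 5: 5 − 0 = 5
  item 11: 5 − 1 = 4
Completed scored items (10 of 12): 1, 1, 1, 5, 0, 1, 0, 5, 4, 5; sum = 23.
Person mean = 23 / 10 ≈ 2.3000
Prorated total = (23 / 10) × 12 = 27.60 (to 2 dp)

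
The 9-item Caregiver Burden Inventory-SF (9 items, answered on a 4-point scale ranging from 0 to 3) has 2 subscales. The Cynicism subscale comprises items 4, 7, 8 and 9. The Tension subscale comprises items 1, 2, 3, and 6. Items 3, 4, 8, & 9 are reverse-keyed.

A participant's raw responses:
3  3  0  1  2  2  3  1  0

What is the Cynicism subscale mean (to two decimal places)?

Cynicism items: 4, 7, 8, 9.
Of these, items 4, 8 and 9 are reverse-keyed; reverse-coded value = 3 − response.
  item 4: 3 − 1 = 2
  item 7: 3
  item 8: 3 − 1 = 2
  item 9: 3 − 0 = 3
Sum = 2 + 3 + 2 + 3 = 10
Mean = 10 / 4 = 2.50

2.50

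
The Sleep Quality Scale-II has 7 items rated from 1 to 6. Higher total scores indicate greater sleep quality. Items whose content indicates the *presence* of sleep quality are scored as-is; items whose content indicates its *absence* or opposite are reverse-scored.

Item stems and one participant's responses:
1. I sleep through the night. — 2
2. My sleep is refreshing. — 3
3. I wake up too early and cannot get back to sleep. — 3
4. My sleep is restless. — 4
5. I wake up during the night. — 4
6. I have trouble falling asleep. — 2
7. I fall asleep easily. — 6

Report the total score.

Items 3, 4, 5, 6 describe the absence/opposite of sleep quality → reverse-score.
reverse-coded value = 7 − response.
  item 1: 2
  item 2: 3
  item 3: 7 − 3 = 4
  item 4: 7 − 4 = 3
  item 5: 7 − 4 = 3
  item 6: 7 − 2 = 5
  item 7: 6
Total = 2 + 3 + 4 + 3 + 3 + 5 + 6 = 26

26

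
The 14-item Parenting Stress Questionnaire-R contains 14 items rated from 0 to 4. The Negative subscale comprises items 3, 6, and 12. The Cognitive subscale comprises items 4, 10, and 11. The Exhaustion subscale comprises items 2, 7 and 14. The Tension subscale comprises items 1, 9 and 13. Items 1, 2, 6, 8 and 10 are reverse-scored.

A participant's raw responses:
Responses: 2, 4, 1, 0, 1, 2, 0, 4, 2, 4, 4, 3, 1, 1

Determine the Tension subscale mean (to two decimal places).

Tension items: 1, 9, 13.
Of these, item 1 is reverse-scored; on a 0–4 scale, reversed = 4 − raw.
  item 1: 4 − 2 = 2
  item 9: 2
  item 13: 1
Sum = 2 + 2 + 1 = 5
Mean = 5 / 3 = 1.67

1.67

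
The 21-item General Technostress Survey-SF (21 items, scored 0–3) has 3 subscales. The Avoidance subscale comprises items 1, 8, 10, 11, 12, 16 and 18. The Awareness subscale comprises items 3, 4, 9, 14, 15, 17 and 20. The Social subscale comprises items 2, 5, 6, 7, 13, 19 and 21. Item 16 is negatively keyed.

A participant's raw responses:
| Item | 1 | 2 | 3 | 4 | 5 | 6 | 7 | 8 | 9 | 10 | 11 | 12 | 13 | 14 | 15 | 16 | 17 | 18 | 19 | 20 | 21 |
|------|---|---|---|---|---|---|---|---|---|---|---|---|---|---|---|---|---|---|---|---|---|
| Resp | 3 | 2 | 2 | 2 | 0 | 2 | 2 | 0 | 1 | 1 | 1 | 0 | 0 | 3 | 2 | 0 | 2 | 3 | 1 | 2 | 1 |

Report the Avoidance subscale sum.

11

Avoidance items: 1, 8, 10, 11, 12, 16, 18.
Of these, item 16 is negatively keyed; reverse-coded value = 3 − response.
  item 1: 3
  item 8: 0
  item 10: 1
  item 11: 1
  item 12: 0
  item 16: 3 − 0 = 3
  item 18: 3
Sum = 3 + 0 + 1 + 1 + 0 + 3 + 3 = 11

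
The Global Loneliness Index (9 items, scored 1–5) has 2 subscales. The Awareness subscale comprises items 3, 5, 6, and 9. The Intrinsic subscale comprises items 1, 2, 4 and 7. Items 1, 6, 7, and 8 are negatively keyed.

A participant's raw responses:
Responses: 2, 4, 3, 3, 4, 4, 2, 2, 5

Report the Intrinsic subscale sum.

15

Intrinsic items: 1, 2, 4, 7.
Of these, items 1 and 7 are negatively keyed; reversed = (1+5) − raw = 6 − raw.
  item 1: 6 − 2 = 4
  item 2: 4
  item 4: 3
  item 7: 6 − 2 = 4
Sum = 4 + 4 + 3 + 4 = 15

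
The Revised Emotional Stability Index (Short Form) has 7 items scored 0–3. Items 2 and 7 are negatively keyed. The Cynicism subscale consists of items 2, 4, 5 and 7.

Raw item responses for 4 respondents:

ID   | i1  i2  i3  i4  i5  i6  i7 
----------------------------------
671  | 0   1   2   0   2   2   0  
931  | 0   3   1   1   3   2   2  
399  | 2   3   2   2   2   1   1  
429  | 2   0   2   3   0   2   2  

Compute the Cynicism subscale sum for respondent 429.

7

Respondent 429 raw: 2, 0, 2, 3, 0, 2, 2.
Cynicism items: 2, 4, 5, 7.
Reverse-coded (reversed = (0+3) − raw = 3 − raw):
  item 2: 3 − 0 = 3
  item 4: 3
  item 5: 0
  item 7: 3 − 2 = 1
Sum = 3 + 3 + 0 + 1 = 7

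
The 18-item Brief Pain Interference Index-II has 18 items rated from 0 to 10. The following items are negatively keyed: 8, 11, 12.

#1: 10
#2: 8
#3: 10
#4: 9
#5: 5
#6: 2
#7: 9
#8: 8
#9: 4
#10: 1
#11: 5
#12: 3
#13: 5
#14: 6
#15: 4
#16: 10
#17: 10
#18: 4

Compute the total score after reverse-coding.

Raw sum = 113. Negatively keyed items: 8, 11, 12; their raw sum = 16.
Each reversal replaces raw with 10 − raw, changing the total by 10 − 2·raw per item.
Total = 113 + 3·10 − 2·16 = 113 + 30 − 32 = 111

111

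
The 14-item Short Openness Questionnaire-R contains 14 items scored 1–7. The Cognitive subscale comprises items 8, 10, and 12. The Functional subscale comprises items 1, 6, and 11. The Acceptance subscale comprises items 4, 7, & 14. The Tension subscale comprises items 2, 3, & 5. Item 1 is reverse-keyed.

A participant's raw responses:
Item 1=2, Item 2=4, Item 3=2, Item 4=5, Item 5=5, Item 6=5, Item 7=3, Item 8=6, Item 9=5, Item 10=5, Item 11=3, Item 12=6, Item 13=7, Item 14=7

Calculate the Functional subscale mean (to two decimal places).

4.67

Functional items: 1, 6, 11.
Of these, item 1 is reverse-keyed; on a 1–7 scale, reversed = 8 − raw.
  item 1: 8 − 2 = 6
  item 6: 5
  item 11: 3
Sum = 6 + 5 + 3 = 14
Mean = 14 / 3 = 4.67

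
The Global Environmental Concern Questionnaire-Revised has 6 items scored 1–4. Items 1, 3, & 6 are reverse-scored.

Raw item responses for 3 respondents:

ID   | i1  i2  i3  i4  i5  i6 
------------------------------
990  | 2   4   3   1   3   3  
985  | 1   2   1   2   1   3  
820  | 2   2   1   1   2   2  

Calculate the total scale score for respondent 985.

Respondent 985 raw: 1, 2, 1, 2, 1, 3.
Reverse-coded (reverse-coded value = 5 − response):
  item 1: 5 − 1 = 4
  item 2: 2
  item 3: 5 − 1 = 4
  item 4: 2
  item 5: 1
  item 6: 5 − 3 = 2
Sum = 4 + 2 + 4 + 2 + 1 + 2 = 15

15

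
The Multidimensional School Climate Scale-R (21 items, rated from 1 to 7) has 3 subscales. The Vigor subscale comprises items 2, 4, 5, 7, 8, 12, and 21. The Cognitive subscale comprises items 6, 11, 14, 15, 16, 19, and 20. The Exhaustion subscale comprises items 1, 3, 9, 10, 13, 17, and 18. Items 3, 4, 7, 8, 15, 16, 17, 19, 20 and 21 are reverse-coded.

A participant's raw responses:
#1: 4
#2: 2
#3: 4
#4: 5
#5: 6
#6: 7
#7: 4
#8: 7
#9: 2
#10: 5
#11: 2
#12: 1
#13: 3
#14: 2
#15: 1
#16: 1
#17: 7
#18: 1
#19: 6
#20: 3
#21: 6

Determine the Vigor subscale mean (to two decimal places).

Vigor items: 2, 4, 5, 7, 8, 12, 21.
Of these, items 4, 7, 8, & 21 are reverse-coded; reverse-coded value = 8 − response.
  item 2: 2
  item 4: 8 − 5 = 3
  item 5: 6
  item 7: 8 − 4 = 4
  item 8: 8 − 7 = 1
  item 12: 1
  item 21: 8 − 6 = 2
Sum = 2 + 3 + 6 + 4 + 1 + 1 + 2 = 19
Mean = 19 / 7 = 2.71

2.71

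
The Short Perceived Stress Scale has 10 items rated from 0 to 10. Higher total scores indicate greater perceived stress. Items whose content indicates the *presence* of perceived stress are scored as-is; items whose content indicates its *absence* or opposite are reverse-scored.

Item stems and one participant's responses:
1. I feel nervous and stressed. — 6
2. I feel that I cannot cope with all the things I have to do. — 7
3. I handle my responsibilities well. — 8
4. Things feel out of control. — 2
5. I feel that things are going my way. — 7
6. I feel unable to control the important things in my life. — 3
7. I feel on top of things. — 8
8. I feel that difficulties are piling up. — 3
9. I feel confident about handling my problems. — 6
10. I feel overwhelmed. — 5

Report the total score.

37

Items 3, 5, 7, 9 describe the absence/opposite of perceived stress → reverse-score.
reversed = (0+10) − raw = 10 − raw.
  item 1: 6
  item 2: 7
  item 3: 10 − 8 = 2
  item 4: 2
  item 5: 10 − 7 = 3
  item 6: 3
  item 7: 10 − 8 = 2
  item 8: 3
  item 9: 10 − 6 = 4
  item 10: 5
Total = 6 + 7 + 2 + 2 + 3 + 3 + 2 + 3 + 4 + 5 = 37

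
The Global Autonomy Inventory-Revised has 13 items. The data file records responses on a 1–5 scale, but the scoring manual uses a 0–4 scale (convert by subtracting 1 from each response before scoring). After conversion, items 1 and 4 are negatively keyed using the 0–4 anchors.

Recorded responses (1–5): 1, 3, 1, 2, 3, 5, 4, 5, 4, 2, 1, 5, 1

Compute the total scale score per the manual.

Convert to 0–4: 0, 2, 0, 1, 2, 4, 3, 4, 3, 1, 0, 4, 0
Reverse-coded (reverse-coded value = 4 − response):
  item 1: 4 − 0 = 4
  item 4: 4 − 1 = 3
Scored: 4, 2, 0, 3, 2, 4, 3, 4, 3, 1, 0, 4, 0
Total = 30

30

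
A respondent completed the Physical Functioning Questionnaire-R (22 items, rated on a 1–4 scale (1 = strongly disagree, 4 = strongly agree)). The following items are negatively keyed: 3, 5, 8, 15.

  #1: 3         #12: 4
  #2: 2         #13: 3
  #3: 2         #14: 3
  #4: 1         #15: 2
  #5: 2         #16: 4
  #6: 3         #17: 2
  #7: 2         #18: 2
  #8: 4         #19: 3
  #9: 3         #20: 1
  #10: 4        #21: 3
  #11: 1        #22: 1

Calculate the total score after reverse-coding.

55

Apply reverse scoring (reverse-coded value = 5 − response):
  item 3: 5 − 2 = 3
  item 5: 5 − 2 = 3
  item 8: 5 − 4 = 1
  item 15: 5 − 2 = 3
After reverse-coding: 3, 2, 3, 1, 3, 3, 2, 1, 3, 4, 1, 4, 3, 3, 3, 4, 2, 2, 3, 1, 3, 1
Total = 3 + 2 + 3 + 1 + 3 + 3 + 2 + 1 + 3 + 4 + 1 + 4 + 3 + 3 + 3 + 4 + 2 + 2 + 3 + 1 + 3 + 1 = 55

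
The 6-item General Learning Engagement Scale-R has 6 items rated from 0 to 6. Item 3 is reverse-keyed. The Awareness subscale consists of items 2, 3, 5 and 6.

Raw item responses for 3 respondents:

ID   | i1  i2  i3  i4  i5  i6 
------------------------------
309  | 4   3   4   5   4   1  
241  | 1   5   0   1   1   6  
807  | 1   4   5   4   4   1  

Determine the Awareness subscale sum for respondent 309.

10

Respondent 309 raw: 4, 3, 4, 5, 4, 1.
Awareness items: 2, 3, 5, 6.
Reverse-coded (reverse-coded value = 6 − response):
  item 2: 3
  item 3: 6 − 4 = 2
  item 5: 4
  item 6: 1
Sum = 3 + 2 + 4 + 1 = 10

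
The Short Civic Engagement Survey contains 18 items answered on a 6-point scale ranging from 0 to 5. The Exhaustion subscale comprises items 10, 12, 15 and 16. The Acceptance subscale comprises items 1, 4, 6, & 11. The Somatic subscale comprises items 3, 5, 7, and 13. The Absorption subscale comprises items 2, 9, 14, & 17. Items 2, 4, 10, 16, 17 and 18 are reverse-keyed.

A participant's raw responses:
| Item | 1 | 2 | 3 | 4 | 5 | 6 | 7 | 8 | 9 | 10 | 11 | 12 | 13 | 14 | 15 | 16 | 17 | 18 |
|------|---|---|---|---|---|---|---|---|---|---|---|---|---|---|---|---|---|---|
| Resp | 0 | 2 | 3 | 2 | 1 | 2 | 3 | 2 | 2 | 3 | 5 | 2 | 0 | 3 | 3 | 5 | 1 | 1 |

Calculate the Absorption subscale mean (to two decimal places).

Absorption items: 2, 9, 14, 17.
Of these, items 2 & 17 are reverse-keyed; reversed = (0+5) − raw = 5 − raw.
  item 2: 5 − 2 = 3
  item 9: 2
  item 14: 3
  item 17: 5 − 1 = 4
Sum = 3 + 2 + 3 + 4 = 12
Mean = 12 / 4 = 3.00

3.00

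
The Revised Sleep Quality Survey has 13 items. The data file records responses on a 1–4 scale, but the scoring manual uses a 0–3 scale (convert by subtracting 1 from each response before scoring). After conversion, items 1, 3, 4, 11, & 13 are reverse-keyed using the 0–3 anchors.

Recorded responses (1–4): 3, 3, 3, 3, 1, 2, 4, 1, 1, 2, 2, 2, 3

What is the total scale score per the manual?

14

Convert to 0–3: 2, 2, 2, 2, 0, 1, 3, 0, 0, 1, 1, 1, 2
Reverse-coded (on a 0–3 scale, reversed = 3 − raw):
  item 1: 3 − 2 = 1
  item 3: 3 − 2 = 1
  item 4: 3 − 2 = 1
  item 11: 3 − 1 = 2
  item 13: 3 − 2 = 1
Scored: 1, 2, 1, 1, 0, 1, 3, 0, 0, 1, 2, 1, 1
Total = 14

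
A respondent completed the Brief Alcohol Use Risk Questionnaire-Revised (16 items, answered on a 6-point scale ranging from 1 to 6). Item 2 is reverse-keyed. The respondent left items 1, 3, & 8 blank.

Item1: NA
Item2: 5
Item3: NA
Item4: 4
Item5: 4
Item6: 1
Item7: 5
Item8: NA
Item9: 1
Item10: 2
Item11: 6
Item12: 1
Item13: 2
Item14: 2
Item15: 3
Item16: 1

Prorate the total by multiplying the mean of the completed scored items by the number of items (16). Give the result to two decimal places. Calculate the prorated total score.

41.85

Reverse-coded (on a 1–6 scale, reversed = 7 − raw):
  item 2: 7 − 5 = 2
Completed scored items (13 of 16): 2, 4, 4, 1, 5, 1, 2, 6, 1, 2, 2, 3, 1; sum = 34.
Person mean = 34 / 13 ≈ 2.6154
Prorated total = (34 / 13) × 16 = 41.85 (to 2 dp)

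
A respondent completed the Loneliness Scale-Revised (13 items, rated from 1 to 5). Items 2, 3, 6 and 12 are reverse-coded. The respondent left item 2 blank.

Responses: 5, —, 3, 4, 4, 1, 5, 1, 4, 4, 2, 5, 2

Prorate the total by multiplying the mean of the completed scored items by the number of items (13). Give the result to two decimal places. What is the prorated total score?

43.33

Reverse-coded (reversed = (1+5) − raw = 6 − raw):
  item 3: 6 − 3 = 3
  item 6: 6 − 1 = 5
  item 12: 6 − 5 = 1
Completed scored items (12 of 13): 5, 3, 4, 4, 5, 5, 1, 4, 4, 2, 1, 2; sum = 40.
Person mean = 40 / 12 ≈ 3.3333
Prorated total = (40 / 12) × 13 = 43.33 (to 2 dp)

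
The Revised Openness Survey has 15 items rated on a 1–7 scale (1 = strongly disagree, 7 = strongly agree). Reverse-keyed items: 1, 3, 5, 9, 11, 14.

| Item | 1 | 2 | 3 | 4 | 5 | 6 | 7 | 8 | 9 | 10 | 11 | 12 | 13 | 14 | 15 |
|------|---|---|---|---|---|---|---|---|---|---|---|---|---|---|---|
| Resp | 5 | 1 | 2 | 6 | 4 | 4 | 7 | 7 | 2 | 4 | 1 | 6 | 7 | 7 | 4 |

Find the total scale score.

Reversing items 1, 3, 5, 9, 11, and 14 with 8 − raw:
Total = (8−5) + 1 + (8−2) + 6 + (8−4) + 4 + 7 + 7 + (8−2) + 4 + (8−1) + 6 + 7 + (8−7) + 4
      = 3 + 1 + 6 + 6 + 4 + 4 + 7 + 7 + 6 + 4 + 7 + 6 + 7 + 1 + 4 = 73

73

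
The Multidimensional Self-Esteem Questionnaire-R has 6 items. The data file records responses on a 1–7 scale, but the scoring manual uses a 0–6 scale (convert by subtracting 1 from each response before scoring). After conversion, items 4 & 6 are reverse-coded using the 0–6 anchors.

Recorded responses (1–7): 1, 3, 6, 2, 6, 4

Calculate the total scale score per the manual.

20

Convert to 0–6: 0, 2, 5, 1, 5, 3
Reverse-coded (reversed = (0+6) − raw = 6 − raw):
  item 4: 6 − 1 = 5
  item 6: 6 − 3 = 3
Scored: 0, 2, 5, 5, 5, 3
Total = 20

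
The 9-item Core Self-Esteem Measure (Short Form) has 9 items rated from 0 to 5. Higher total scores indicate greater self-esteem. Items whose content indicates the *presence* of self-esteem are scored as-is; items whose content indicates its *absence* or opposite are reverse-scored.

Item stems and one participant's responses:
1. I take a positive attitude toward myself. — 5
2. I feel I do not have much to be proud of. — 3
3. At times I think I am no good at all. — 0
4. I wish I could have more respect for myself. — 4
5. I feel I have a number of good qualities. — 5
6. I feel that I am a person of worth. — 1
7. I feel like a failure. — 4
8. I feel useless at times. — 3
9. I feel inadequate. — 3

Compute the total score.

Items 2, 3, 4, 7, 8, 9 describe the absence/opposite of self-esteem → reverse-score.
reverse-coded value = 5 − response.
  item 1: 5
  item 2: 5 − 3 = 2
  item 3: 5 − 0 = 5
  item 4: 5 − 4 = 1
  item 5: 5
  item 6: 1
  item 7: 5 − 4 = 1
  item 8: 5 − 3 = 2
  item 9: 5 − 3 = 2
Total = 5 + 2 + 5 + 1 + 5 + 1 + 1 + 2 + 2 = 24

24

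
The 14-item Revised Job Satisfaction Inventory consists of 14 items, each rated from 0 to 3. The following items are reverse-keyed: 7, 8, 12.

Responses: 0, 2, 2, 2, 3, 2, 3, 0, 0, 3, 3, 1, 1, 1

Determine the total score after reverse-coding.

Raw sum = 23. Reverse-keyed items: 7, 8, 12; their raw sum = 4.
Each reversal replaces raw with 3 − raw, changing the total by 3 − 2·raw per item.
Total = 23 + 3·3 − 2·4 = 23 + 9 − 8 = 24

24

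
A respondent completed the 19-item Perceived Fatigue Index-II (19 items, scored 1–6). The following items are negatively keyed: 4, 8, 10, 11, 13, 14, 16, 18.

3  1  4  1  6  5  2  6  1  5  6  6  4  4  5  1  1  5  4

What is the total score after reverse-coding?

Reversing items 4, 8, 10, 11, 13, 14, 16, & 18 with 7 − raw:
Total = 3 + 1 + 4 + (7−1) + 6 + 5 + 2 + (7−6) + 1 + (7−5) + (7−6) + 6 + (7−4) + (7−4) + 5 + (7−1) + 1 + (7−5) + 4
      = 3 + 1 + 4 + 6 + 6 + 5 + 2 + 1 + 1 + 2 + 1 + 6 + 3 + 3 + 5 + 6 + 1 + 2 + 4 = 62

62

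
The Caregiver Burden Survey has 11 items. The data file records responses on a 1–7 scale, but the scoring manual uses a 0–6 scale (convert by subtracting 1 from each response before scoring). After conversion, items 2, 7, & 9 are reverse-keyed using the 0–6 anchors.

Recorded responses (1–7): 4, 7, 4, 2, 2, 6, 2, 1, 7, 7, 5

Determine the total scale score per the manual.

28

Convert to 0–6: 3, 6, 3, 1, 1, 5, 1, 0, 6, 6, 4
Reverse-coded (on a 0–6 scale, reversed = 6 − raw):
  item 2: 6 − 6 = 0
  item 7: 6 − 1 = 5
  item 9: 6 − 6 = 0
Scored: 3, 0, 3, 1, 1, 5, 5, 0, 0, 6, 4
Total = 28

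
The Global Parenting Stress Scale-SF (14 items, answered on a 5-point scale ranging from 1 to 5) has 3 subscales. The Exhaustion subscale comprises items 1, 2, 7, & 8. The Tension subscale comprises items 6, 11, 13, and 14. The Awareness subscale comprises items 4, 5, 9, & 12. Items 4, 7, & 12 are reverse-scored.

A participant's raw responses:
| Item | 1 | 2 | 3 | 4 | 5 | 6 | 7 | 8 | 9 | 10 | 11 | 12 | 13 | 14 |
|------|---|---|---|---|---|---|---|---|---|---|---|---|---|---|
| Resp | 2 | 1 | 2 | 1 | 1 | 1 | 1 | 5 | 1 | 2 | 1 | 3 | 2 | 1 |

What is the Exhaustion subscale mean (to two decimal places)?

3.25

Exhaustion items: 1, 2, 7, 8.
Of these, item 7 is reverse-scored; reverse-coded value = 6 − response.
  item 1: 2
  item 2: 1
  item 7: 6 − 1 = 5
  item 8: 5
Sum = 2 + 1 + 5 + 5 = 13
Mean = 13 / 4 = 3.25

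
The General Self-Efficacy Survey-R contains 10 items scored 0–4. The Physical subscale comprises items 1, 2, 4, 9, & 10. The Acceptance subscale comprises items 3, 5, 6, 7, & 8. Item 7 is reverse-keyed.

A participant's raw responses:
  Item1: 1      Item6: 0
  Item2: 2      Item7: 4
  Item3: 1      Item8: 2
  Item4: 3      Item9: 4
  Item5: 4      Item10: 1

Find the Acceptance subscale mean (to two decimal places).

Acceptance items: 3, 5, 6, 7, 8.
Of these, item 7 is reverse-keyed; reverse-coded value = 4 − response.
  item 3: 1
  item 5: 4
  item 6: 0
  item 7: 4 − 4 = 0
  item 8: 2
Sum = 1 + 4 + 0 + 0 + 2 = 7
Mean = 7 / 5 = 1.40

1.40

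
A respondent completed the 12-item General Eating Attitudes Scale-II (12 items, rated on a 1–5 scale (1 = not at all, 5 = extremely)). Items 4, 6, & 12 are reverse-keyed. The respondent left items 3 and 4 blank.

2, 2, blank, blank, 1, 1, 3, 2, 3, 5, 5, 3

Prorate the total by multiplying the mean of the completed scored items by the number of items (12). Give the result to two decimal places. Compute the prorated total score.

37.20

Reverse-coded (on a 1–5 scale, reversed = 6 − raw):
  item 6: 6 − 1 = 5
  item 12: 6 − 3 = 3
Completed scored items (10 of 12): 2, 2, 1, 5, 3, 2, 3, 5, 5, 3; sum = 31.
Person mean = 31 / 10 ≈ 3.1000
Prorated total = (31 / 10) × 12 = 37.20 (to 2 dp)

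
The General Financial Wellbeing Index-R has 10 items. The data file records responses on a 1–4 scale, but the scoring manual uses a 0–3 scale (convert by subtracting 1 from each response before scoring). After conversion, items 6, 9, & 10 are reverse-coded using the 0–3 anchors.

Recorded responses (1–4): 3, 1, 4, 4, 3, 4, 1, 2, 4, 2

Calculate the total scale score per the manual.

13

Convert to 0–3: 2, 0, 3, 3, 2, 3, 0, 1, 3, 1
Reverse-coded (on a 0–3 scale, reversed = 3 − raw):
  item 6: 3 − 3 = 0
  item 9: 3 − 3 = 0
  item 10: 3 − 1 = 2
Scored: 2, 0, 3, 3, 2, 0, 0, 1, 0, 2
Total = 13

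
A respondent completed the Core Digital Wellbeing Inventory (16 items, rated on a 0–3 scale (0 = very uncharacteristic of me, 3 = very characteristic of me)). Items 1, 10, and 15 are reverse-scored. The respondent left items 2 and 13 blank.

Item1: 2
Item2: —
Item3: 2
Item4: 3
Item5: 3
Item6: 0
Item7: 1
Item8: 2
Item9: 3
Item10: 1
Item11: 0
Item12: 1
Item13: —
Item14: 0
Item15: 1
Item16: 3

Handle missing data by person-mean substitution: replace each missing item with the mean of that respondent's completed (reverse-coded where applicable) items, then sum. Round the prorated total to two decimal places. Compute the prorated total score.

Reverse-coded (reversed = (0+3) − raw = 3 − raw):
  item 1: 3 − 2 = 1
  item 10: 3 − 1 = 2
  item 15: 3 − 1 = 2
Completed scored items (14 of 16): 1, 2, 3, 3, 0, 1, 2, 3, 2, 0, 1, 0, 2, 3; sum = 23.
Person mean = 23 / 14 ≈ 1.6429
Prorated total = (23 / 14) × 16 = 26.29 (to 2 dp)

26.29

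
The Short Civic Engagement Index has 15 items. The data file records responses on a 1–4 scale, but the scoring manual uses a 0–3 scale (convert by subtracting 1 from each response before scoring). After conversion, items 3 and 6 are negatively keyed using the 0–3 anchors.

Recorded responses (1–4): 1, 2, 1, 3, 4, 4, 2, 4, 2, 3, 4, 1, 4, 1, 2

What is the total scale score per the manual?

23

Convert to 0–3: 0, 1, 0, 2, 3, 3, 1, 3, 1, 2, 3, 0, 3, 0, 1
Reverse-coded (on a 0–3 scale, reversed = 3 − raw):
  item 3: 3 − 0 = 3
  item 6: 3 − 3 = 0
Scored: 0, 1, 3, 2, 3, 0, 1, 3, 1, 2, 3, 0, 3, 0, 1
Total = 23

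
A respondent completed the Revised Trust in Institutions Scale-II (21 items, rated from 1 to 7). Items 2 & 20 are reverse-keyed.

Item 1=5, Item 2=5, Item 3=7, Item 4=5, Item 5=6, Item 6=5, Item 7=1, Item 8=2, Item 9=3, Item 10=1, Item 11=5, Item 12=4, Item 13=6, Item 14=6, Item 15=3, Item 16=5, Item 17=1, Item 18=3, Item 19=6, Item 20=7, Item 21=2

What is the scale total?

80

Reversing items 2 & 20 with 8 − raw:
Total = 5 + (8−5) + 7 + 5 + 6 + 5 + 1 + 2 + 3 + 1 + 5 + 4 + 6 + 6 + 3 + 5 + 1 + 3 + 6 + (8−7) + 2
      = 5 + 3 + 7 + 5 + 6 + 5 + 1 + 2 + 3 + 1 + 5 + 4 + 6 + 6 + 3 + 5 + 1 + 3 + 6 + 1 + 2 = 80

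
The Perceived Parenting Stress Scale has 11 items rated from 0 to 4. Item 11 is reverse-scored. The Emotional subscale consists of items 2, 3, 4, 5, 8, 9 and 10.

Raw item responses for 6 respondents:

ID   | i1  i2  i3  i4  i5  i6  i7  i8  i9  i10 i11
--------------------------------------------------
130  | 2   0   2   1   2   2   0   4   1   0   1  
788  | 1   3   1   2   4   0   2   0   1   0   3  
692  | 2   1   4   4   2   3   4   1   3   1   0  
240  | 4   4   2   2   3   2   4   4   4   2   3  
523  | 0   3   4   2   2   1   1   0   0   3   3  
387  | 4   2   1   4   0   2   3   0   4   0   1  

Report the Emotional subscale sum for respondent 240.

Respondent 240 raw: 4, 4, 2, 2, 3, 2, 4, 4, 4, 2, 3.
Emotional items: 2, 3, 4, 5, 8, 9, 10.
Reverse-coded (on a 0–4 scale, reversed = 4 − raw):
  item 2: 4
  item 3: 2
  item 4: 2
  item 5: 3
  item 8: 4
  item 9: 4
  item 10: 2
Sum = 4 + 2 + 2 + 3 + 4 + 4 + 2 = 21

21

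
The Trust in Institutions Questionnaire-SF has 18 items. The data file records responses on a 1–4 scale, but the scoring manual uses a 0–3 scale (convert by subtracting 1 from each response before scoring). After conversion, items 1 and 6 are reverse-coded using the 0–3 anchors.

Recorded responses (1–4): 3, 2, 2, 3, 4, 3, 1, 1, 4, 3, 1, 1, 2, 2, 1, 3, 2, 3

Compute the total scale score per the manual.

21

Convert to 0–3: 2, 1, 1, 2, 3, 2, 0, 0, 3, 2, 0, 0, 1, 1, 0, 2, 1, 2
Reverse-coded (reverse-coded value = 3 − response):
  item 1: 3 − 2 = 1
  item 6: 3 − 2 = 1
Scored: 1, 1, 1, 2, 3, 1, 0, 0, 3, 2, 0, 0, 1, 1, 0, 2, 1, 2
Total = 21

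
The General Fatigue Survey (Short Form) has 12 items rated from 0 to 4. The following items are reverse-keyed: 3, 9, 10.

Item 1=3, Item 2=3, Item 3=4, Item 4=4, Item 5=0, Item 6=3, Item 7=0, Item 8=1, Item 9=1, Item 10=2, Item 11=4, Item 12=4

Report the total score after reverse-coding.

27

Reverse-coded items (on a 0–4 scale, reversed = 4 − raw):
  item 3: 4 − 4 = 0
  item 9: 4 − 1 = 3
  item 10: 4 − 2 = 2
After reverse-coding: 3, 3, 0, 4, 0, 3, 0, 1, 3, 2, 4, 4
Total = 3 + 3 + 0 + 4 + 0 + 3 + 0 + 1 + 3 + 2 + 4 + 4 = 27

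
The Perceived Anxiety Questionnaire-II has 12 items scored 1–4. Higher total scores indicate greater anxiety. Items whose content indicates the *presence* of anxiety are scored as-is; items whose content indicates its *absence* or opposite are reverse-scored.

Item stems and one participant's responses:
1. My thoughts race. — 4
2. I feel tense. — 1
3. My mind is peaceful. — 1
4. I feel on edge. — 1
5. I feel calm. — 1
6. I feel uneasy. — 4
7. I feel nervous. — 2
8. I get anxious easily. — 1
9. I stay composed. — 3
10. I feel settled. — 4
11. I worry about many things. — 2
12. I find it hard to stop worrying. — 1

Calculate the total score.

Items 3, 5, 9, 10 describe the absence/opposite of anxiety → reverse-score.
reversed = (1+4) − raw = 5 − raw.
  item 1: 4
  item 2: 1
  item 3: 5 − 1 = 4
  item 4: 1
  item 5: 5 − 1 = 4
  item 6: 4
  item 7: 2
  item 8: 1
  item 9: 5 − 3 = 2
  item 10: 5 − 4 = 1
  item 11: 2
  item 12: 1
Total = 4 + 1 + 4 + 1 + 4 + 4 + 2 + 1 + 2 + 1 + 2 + 1 = 27

27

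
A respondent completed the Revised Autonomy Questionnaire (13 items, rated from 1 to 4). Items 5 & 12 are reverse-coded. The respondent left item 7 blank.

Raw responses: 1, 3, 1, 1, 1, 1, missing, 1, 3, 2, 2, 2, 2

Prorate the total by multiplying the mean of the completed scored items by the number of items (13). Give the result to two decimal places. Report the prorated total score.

Reverse-coded (on a 1–4 scale, reversed = 5 − raw):
  item 5: 5 − 1 = 4
  item 12: 5 − 2 = 3
Completed scored items (12 of 13): 1, 3, 1, 1, 4, 1, 1, 3, 2, 2, 3, 2; sum = 24.
Person mean = 24 / 12 ≈ 2.0000
Prorated total = (24 / 12) × 13 = 26.00 (to 2 dp)

26.00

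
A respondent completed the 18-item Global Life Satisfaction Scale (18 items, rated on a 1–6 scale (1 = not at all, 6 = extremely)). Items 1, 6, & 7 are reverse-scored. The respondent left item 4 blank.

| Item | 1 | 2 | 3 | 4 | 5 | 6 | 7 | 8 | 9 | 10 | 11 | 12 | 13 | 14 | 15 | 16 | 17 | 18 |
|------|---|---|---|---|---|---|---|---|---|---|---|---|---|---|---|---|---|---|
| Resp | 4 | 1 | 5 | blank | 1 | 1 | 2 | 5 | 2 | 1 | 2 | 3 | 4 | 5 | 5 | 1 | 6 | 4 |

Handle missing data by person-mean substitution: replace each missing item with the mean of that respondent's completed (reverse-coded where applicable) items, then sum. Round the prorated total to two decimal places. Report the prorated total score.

Reverse-coded (on a 1–6 scale, reversed = 7 − raw):
  item 1: 7 − 4 = 3
  item 6: 7 − 1 = 6
  item 7: 7 − 2 = 5
Completed scored items (17 of 18): 3, 1, 5, 1, 6, 5, 5, 2, 1, 2, 3, 4, 5, 5, 1, 6, 4; sum = 59.
Person mean = 59 / 17 ≈ 3.4706
Prorated total = (59 / 17) × 18 = 62.47 (to 2 dp)

62.47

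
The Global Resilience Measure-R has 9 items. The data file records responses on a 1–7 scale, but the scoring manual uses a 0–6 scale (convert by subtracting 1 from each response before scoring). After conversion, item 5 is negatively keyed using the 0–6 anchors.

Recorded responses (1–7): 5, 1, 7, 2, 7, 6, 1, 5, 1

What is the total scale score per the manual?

20

Convert to 0–6: 4, 0, 6, 1, 6, 5, 0, 4, 0
Reverse-coded (reversed = (0+6) − raw = 6 − raw):
  item 5: 6 − 6 = 0
Scored: 4, 0, 6, 1, 0, 5, 0, 4, 0
Total = 20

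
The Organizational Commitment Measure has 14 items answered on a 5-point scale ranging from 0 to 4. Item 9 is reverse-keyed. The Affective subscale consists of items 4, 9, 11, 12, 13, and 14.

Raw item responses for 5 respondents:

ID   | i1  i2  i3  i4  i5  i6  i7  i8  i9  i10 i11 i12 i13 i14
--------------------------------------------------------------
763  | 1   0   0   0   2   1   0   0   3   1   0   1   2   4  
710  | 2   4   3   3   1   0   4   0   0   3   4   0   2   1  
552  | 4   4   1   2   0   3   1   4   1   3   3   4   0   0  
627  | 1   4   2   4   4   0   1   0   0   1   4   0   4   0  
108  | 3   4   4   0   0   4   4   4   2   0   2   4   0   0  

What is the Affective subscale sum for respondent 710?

Respondent 710 raw: 2, 4, 3, 3, 1, 0, 4, 0, 0, 3, 4, 0, 2, 1.
Affective items: 4, 9, 11, 12, 13, 14.
Reverse-coded (reversed = (0+4) − raw = 4 − raw):
  item 4: 3
  item 9: 4 − 0 = 4
  item 11: 4
  item 12: 0
  item 13: 2
  item 14: 1
Sum = 3 + 4 + 4 + 0 + 2 + 1 = 14

14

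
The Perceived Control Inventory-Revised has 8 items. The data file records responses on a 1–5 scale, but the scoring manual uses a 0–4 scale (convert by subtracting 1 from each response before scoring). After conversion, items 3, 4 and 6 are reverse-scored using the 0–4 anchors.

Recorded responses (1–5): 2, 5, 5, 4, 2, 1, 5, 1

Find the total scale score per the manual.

Convert to 0–4: 1, 4, 4, 3, 1, 0, 4, 0
Reverse-coded (reverse-coded value = 4 − response):
  item 3: 4 − 4 = 0
  item 4: 4 − 3 = 1
  item 6: 4 − 0 = 4
Scored: 1, 4, 0, 1, 1, 4, 4, 0
Total = 15

15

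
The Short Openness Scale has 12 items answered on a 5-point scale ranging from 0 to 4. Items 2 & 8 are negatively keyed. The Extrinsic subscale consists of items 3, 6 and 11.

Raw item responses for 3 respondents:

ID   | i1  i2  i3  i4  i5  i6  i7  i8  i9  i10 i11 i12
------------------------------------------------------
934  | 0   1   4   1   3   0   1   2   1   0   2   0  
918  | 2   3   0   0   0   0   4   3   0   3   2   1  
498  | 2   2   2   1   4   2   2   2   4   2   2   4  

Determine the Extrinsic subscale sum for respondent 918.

2

Respondent 918 raw: 2, 3, 0, 0, 0, 0, 4, 3, 0, 3, 2, 1.
Extrinsic items: 3, 6, 11.
Reverse-coded (reversed = (0+4) − raw = 4 − raw):
  item 3: 0
  item 6: 0
  item 11: 2
Sum = 0 + 0 + 2 = 2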